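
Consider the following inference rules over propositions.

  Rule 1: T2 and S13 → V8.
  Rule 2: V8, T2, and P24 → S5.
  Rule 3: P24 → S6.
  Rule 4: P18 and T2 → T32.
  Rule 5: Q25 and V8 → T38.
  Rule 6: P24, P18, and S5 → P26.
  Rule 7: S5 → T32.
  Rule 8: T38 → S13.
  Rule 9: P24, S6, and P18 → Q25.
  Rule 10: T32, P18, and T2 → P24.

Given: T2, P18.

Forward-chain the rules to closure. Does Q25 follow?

From P18 and T2, Rule 4 gives T32.
T32, P18, and T2 hold, so P24 follows (Rule 10).
P24 holds, so S6 follows (Rule 3).
P24, S6, and P18 hold, so Q25 follows (Rule 9).

Yes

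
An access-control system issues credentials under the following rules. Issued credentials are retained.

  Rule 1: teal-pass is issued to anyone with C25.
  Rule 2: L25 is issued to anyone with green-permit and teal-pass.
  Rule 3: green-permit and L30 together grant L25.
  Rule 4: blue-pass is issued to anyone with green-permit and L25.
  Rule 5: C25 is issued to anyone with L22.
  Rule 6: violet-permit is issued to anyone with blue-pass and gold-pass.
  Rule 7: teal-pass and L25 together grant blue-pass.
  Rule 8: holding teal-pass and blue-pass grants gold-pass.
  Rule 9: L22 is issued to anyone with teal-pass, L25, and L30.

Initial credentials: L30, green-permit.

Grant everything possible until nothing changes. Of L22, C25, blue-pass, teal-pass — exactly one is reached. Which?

Holding green-permit and L30 grants L25 (Rule 3).
Holding green-permit and L25 grants blue-pass (Rule 4).
teal-pass would need C25 (Rule 1), but C25 is never granted. C25 would need L22 (Rule 5), but L22 is never granted. L22 would need teal-pass, L25, and L30 (Rule 9), but teal-pass is never granted.

blue-pass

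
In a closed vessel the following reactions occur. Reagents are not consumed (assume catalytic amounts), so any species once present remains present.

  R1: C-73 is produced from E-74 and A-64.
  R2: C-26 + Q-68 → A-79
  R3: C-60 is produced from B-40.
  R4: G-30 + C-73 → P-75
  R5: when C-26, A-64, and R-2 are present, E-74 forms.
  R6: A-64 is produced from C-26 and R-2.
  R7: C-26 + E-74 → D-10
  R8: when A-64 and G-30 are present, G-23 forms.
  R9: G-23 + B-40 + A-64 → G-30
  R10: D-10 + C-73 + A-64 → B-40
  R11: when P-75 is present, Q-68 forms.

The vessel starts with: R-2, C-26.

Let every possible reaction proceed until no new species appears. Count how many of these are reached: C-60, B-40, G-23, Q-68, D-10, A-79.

3

C-26 and R-2 present → A-64 forms (R6).
C-26, A-64, and R-2 present → E-74 forms (R5).
E-74 and A-64 present → C-73 forms (R1).
C-26 and E-74 present → D-10 forms (R7).
D-10, C-73, and A-64 present → B-40 forms (R10).
B-40 present → C-60 forms (R3).
C-60: reached.
B-40: reached.
G-23 would need A-64 and G-30 (R8), but G-30 never forms.
Q-68 would need P-75 (R11), but P-75 never forms.
D-10: reached.
A-79 would need C-26 and Q-68 (R2), but Q-68 never forms.
Reached: C-60, B-40, and D-10 — 3 of the 6.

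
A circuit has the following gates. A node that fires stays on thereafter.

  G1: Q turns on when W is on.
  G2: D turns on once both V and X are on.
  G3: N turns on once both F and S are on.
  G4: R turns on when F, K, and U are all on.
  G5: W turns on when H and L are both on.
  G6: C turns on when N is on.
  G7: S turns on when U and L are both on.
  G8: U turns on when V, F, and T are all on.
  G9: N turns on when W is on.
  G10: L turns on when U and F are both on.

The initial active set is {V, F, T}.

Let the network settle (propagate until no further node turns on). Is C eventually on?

Yes

G8: V, F, and T on → U on.
U and F are on, so L turns on (G10).
G7: U and L on → S on.
F and S are on, so N turns on (G3).
N is on, so C turns on (G6).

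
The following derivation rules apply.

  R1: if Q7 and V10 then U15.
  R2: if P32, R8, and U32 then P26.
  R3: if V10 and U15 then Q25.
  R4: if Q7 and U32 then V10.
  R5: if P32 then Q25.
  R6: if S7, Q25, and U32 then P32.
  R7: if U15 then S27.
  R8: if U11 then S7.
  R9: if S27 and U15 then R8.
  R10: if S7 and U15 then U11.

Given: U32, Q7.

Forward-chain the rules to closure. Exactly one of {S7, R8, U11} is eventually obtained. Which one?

R8

From Q7 and U32, R4 gives V10.
Q7 and V10 hold, so U15 follows (R1).
From U15, R7 gives S27.
From S27 and U15, R9 gives R8.
U11 would need S7 and U15 (R10), but S7 is never established. S7 would need U11 (R8), but U11 is never established.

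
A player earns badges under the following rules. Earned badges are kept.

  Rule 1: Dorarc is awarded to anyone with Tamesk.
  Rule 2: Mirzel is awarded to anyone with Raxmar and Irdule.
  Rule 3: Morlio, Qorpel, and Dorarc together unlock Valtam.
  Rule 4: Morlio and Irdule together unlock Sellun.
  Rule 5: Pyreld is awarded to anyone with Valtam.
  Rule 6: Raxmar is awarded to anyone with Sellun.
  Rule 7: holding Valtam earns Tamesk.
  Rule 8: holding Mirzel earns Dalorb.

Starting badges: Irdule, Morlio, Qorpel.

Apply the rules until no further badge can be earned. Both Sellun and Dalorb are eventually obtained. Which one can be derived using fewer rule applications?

Sellun: With Morlio and Irdule, Sellun is earned (Rule 4). [1 rule application]
Dalorb: With Morlio and Irdule, Sellun is earned (Rule 4). With Sellun, Raxmar is earned (Rule 6). With Raxmar and Irdule, Mirzel is earned (Rule 2). With Mirzel, Dalorb is earned (Rule 8). [4 rule applications]
Sellun needs fewer.

Sellun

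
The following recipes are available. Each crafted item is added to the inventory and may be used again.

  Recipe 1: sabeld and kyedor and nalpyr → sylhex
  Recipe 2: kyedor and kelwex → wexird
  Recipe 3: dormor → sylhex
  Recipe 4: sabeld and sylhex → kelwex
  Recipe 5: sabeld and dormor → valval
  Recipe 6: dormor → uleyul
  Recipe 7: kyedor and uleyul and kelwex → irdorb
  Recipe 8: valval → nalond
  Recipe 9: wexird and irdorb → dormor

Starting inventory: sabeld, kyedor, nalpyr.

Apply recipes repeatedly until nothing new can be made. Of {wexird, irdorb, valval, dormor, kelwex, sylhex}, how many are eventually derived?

Using Recipe 1, sabeld, kyedor, and nalpyr make sylhex.
Using Recipe 4, sabeld and sylhex make kelwex.
Using Recipe 2, kyedor and kelwex make wexird.
wexird: reached.
irdorb would need kyedor, uleyul, and kelwex (Recipe 7), but uleyul is never obtained.
valval would need sabeld and dormor (Recipe 5), but dormor is never obtained.
dormor would need wexird and irdorb (Recipe 9), but irdorb is never obtained.
kelwex: reached.
sylhex: reached.
Reached: wexird, kelwex, and sylhex — 3 of the 6.

3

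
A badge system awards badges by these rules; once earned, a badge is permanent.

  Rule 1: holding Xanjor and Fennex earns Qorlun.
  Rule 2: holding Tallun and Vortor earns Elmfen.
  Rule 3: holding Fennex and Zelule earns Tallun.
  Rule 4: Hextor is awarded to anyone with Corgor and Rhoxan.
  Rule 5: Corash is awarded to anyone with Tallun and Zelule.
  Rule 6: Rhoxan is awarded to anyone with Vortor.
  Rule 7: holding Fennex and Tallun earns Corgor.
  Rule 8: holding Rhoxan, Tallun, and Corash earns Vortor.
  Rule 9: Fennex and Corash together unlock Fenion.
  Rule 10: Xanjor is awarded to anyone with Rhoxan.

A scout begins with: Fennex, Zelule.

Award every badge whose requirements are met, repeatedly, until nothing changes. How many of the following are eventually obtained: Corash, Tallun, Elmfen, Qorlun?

With Fennex and Zelule, Tallun is earned (Rule 3).
With Tallun and Zelule, Corash is earned (Rule 5).
Corash: reached.
Tallun: reached.
Elmfen would need Tallun and Vortor (Rule 2), but Vortor is never earned.
Qorlun would need Xanjor and Fennex (Rule 1), but Xanjor is never earned.
Reached: Corash and Tallun — 2 of the 4.

2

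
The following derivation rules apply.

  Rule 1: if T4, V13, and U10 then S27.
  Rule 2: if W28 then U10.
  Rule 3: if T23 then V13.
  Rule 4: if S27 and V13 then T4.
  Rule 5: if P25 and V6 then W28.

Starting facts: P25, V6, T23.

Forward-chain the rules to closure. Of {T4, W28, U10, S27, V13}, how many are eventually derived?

P25 and V6 hold, so W28 follows (Rule 5).
From T23, Rule 3 gives V13.
From W28, Rule 2 gives U10.
T4 would need S27 and V13 (Rule 4), but S27 is never established.
W28: reached.
U10: reached.
S27 would need T4, V13, and U10 (Rule 1), but T4 is never established.
V13: reached.
Reached: W28, U10, and V13 — 3 of the 5.

3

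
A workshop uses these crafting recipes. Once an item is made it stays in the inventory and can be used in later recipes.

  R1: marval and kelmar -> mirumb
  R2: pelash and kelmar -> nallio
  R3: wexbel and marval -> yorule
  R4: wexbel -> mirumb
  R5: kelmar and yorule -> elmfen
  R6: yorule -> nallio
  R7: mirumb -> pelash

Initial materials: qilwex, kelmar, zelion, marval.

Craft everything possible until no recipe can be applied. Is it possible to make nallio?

Yes

Using R1, marval and kelmar make mirumb.
mirumb -> pelash (R7).
Using R2, pelash and kelmar make nallio.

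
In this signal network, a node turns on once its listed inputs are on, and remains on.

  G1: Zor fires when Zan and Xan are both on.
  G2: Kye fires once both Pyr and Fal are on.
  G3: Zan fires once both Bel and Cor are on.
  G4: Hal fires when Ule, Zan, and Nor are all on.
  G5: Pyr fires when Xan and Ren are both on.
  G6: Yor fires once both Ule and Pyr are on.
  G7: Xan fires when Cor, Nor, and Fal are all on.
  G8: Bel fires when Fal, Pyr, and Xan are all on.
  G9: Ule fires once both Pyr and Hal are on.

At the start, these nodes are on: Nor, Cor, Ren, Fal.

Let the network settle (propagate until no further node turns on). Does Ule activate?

No

Ule would need Pyr and Hal (G9), but Hal never turns on.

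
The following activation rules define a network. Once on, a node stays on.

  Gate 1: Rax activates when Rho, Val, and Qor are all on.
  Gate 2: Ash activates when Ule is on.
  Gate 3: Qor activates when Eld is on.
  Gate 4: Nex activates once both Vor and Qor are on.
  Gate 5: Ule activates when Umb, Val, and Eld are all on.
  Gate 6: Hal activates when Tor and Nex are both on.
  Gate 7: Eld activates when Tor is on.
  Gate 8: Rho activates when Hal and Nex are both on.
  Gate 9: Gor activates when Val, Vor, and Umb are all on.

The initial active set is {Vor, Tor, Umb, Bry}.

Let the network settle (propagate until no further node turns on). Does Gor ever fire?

No

Gor would need Val, Vor, and Umb (Gate 9), but Val never turns on.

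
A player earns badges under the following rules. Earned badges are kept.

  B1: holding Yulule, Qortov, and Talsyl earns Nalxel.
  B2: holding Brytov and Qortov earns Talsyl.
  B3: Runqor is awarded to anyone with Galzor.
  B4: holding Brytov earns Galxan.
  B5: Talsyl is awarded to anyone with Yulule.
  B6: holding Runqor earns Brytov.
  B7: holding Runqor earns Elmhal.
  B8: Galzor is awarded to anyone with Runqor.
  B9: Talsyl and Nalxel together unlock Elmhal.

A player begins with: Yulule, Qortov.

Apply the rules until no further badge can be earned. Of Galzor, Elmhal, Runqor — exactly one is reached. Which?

With Yulule, Talsyl is earned (B5).
With Yulule, Qortov, and Talsyl, Nalxel is earned (B1).
With Talsyl and Nalxel, Elmhal is earned (B9).
Runqor would need Galzor (B3), but Galzor is never earned. Galzor would need Runqor (B8), but Runqor is never earned.

Elmhal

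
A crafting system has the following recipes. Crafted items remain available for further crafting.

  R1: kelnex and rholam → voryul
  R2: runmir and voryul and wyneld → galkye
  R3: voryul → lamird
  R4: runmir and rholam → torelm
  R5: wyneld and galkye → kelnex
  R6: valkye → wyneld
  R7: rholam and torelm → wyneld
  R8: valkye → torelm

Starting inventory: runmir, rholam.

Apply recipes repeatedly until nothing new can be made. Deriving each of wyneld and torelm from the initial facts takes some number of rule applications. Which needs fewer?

torelm: runmir and rholam → torelm (R4). [1 rule application]
wyneld: runmir and rholam → torelm (R4). Using R7, rholam and torelm make wyneld. [2 rule applications]
torelm needs fewer.

torelm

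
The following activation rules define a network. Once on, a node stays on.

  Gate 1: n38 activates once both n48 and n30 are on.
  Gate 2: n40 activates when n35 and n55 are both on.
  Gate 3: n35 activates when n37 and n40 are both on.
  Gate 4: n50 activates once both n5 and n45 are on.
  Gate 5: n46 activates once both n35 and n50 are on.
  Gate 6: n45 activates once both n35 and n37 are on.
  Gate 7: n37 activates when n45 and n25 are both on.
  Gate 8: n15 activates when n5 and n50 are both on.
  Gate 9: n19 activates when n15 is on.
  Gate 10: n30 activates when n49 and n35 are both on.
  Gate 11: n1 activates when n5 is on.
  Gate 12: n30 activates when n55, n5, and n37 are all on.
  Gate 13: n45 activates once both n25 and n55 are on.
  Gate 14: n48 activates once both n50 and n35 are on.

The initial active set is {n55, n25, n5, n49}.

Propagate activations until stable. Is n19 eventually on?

Yes

n25 and n55 are on, so n45 activates (Gate 13).
n5 and n45 are on, so n50 activates (Gate 4).
Gate 8: n5 and n50 on → n15 on.
Gate 9: n15 on → n19 on.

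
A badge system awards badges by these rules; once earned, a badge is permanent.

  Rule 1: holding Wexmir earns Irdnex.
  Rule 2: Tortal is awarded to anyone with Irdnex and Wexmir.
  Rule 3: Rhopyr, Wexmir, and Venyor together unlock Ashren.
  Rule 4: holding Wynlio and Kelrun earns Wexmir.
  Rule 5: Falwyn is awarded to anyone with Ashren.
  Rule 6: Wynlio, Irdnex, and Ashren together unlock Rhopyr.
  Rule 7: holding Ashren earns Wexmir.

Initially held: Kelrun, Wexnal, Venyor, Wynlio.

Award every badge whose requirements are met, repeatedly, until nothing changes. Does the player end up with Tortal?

Yes

With Wynlio and Kelrun, Wexmir is earned (Rule 4).
With Wexmir, Irdnex is earned (Rule 1).
With Irdnex and Wexmir, Tortal is earned (Rule 2).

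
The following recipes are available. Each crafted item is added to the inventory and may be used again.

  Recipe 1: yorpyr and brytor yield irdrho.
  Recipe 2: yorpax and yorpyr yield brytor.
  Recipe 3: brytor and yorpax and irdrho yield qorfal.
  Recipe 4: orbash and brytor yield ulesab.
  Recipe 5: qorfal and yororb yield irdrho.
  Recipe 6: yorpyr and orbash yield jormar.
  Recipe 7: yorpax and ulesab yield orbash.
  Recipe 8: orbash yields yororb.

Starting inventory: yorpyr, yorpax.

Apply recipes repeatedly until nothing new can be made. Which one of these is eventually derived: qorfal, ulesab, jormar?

qorfal

yorpax and yorpyr → brytor (Recipe 2).
Using Recipe 1, yorpyr and brytor make irdrho.
Using Recipe 3, brytor, yorpax, and irdrho make qorfal.
ulesab would need orbash and brytor (Recipe 4), but orbash is never obtained. jormar would need yorpyr and orbash (Recipe 6), but orbash is never obtained.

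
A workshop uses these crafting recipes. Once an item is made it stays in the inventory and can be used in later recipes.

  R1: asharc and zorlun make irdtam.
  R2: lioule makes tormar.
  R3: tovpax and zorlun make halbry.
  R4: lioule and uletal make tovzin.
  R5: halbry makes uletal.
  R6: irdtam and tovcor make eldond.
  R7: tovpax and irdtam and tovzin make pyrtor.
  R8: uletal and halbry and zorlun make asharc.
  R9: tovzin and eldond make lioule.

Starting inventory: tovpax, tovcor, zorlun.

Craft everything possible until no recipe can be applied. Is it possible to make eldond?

tovpax and zorlun → halbry (R3).
halbry → uletal (R5).
Using R8, uletal, halbry, and zorlun make asharc.
asharc and zorlun → irdtam (R1).
irdtam and tovcor → eldond (R6).

Yes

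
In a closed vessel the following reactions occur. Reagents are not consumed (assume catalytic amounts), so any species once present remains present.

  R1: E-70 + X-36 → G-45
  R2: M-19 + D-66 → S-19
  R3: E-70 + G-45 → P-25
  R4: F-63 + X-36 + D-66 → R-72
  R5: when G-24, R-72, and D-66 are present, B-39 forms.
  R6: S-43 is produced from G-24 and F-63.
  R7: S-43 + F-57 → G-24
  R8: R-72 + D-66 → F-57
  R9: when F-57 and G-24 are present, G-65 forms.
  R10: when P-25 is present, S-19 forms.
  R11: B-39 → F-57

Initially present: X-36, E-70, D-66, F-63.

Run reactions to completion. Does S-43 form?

S-43 would need G-24 and F-63 (R6), but G-24 never forms.

No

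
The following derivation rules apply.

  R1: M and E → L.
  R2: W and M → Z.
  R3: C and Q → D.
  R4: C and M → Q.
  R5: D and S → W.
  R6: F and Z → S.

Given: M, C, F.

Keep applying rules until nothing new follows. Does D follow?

Yes

From C and M, R4 gives Q.
C and Q hold, so D follows (R3).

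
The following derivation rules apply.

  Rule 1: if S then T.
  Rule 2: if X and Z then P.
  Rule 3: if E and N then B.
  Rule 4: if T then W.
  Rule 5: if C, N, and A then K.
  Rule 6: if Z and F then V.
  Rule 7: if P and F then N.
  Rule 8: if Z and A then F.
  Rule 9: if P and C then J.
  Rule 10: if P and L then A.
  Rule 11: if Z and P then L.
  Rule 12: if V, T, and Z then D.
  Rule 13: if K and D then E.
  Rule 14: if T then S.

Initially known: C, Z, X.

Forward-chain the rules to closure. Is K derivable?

X and Z hold, so P follows (Rule 2).
From Z and P, Rule 11 gives L.
P and L hold, so A follows (Rule 10).
Z and A hold, so F follows (Rule 8).
From P and F, Rule 7 gives N.
From C, N, and A, Rule 5 gives K.

Yes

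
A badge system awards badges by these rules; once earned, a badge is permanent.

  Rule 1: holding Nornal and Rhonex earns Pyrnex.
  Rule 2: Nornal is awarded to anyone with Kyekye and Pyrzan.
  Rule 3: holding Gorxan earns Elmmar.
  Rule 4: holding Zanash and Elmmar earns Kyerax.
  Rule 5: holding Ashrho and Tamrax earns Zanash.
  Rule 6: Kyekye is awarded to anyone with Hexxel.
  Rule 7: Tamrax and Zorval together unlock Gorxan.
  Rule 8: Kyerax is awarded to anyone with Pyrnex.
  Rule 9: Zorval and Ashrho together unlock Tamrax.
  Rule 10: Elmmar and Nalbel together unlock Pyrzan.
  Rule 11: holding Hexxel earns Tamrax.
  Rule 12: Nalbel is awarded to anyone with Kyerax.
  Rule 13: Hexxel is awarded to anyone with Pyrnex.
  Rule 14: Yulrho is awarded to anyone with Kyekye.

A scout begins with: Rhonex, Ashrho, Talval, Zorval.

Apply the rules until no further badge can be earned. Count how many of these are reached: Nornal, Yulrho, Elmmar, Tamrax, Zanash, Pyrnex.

With Zorval and Ashrho, Tamrax is earned (Rule 9).
With Ashrho and Tamrax, Zanash is earned (Rule 5).
With Tamrax and Zorval, Gorxan is earned (Rule 7).
With Gorxan, Elmmar is earned (Rule 3).
Nornal would need Kyekye and Pyrzan (Rule 2), but Kyekye is never earned.
Yulrho would need Kyekye (Rule 14), but Kyekye is never earned.
Elmmar: reached.
Tamrax: reached.
Zanash: reached.
Pyrnex would need Nornal and Rhonex (Rule 1), but Nornal is never earned.
Reached: Elmmar, Tamrax, and Zanash — 3 of the 6.

3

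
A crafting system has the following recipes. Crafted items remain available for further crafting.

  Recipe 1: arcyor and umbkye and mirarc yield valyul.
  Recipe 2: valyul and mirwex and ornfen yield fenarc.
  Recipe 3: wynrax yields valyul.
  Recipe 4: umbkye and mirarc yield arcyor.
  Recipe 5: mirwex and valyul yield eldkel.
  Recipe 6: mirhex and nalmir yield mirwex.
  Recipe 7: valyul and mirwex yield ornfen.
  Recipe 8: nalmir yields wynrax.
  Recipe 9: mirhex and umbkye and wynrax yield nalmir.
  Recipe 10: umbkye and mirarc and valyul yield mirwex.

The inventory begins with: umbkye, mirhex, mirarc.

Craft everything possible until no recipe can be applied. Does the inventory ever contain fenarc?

umbkye and mirarc → arcyor (Recipe 4).
arcyor and umbkye and mirarc → valyul (Recipe 1).
Using Recipe 10, umbkye, mirarc, and valyul make mirwex.
Using Recipe 7, valyul and mirwex make ornfen.
valyul and mirwex and ornfen → fenarc (Recipe 2).

Yes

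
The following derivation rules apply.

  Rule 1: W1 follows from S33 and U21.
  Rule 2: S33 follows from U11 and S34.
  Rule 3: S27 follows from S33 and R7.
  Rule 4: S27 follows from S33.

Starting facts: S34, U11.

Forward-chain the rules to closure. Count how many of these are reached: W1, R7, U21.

0

W1 would need S33 and U21 (Rule 1), but U21 is never established.
No rule produces R7, and it is not given.
No rule produces U21, and it is not given.
None of the 3 are reached.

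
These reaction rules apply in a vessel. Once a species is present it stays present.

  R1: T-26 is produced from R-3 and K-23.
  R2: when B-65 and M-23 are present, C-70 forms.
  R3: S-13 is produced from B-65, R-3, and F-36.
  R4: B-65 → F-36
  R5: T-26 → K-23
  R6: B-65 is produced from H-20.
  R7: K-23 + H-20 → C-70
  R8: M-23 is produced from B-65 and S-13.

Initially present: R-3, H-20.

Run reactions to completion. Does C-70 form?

Yes

H-20 present → B-65 forms (R6).
B-65 present → F-36 forms (R4).
B-65, R-3, and F-36 present → S-13 forms (R3).
B-65 and S-13 present → M-23 forms (R8).
B-65 and M-23 present → C-70 forms (R2).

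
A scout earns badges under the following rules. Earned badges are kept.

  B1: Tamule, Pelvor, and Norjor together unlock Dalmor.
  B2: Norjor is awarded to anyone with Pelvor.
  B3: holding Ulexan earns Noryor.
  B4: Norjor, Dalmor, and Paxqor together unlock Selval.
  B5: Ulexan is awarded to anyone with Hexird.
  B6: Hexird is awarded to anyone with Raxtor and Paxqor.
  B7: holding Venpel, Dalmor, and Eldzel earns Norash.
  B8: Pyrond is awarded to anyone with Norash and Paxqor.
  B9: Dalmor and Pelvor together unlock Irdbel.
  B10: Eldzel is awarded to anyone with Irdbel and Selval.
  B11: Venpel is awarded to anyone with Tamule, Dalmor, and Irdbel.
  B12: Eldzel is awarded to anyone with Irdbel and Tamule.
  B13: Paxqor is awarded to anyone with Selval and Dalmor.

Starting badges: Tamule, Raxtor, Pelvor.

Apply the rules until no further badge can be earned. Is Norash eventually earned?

Yes

With Pelvor, Norjor is earned (B2).
With Tamule, Pelvor, and Norjor, Dalmor is earned (B1).
With Dalmor and Pelvor, Irdbel is earned (B9).
With Irdbel and Tamule, Eldzel is earned (B12).
With Tamule, Dalmor, and Irdbel, Venpel is earned (B11).
With Venpel, Dalmor, and Eldzel, Norash is earned (B7).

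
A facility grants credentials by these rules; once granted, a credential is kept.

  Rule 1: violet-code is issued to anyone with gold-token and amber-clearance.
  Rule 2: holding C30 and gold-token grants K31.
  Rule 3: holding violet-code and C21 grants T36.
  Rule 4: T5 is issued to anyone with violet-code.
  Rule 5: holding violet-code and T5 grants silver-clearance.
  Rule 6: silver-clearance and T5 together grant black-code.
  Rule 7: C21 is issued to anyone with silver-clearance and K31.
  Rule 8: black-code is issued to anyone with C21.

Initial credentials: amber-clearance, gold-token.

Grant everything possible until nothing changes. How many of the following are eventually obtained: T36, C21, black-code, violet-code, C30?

2

Holding gold-token and amber-clearance grants violet-code (Rule 1).
Holding violet-code grants T5 (Rule 4).
Holding violet-code and T5 grants silver-clearance (Rule 5).
Holding silver-clearance and T5 grants black-code (Rule 6).
T36 would need violet-code and C21 (Rule 3), but C21 is never granted.
C21 would need silver-clearance and K31 (Rule 7), but K31 is never granted.
black-code: reached.
violet-code: reached.
No rule produces C30, and it is not given.
Reached: black-code and violet-code — 2 of the 5.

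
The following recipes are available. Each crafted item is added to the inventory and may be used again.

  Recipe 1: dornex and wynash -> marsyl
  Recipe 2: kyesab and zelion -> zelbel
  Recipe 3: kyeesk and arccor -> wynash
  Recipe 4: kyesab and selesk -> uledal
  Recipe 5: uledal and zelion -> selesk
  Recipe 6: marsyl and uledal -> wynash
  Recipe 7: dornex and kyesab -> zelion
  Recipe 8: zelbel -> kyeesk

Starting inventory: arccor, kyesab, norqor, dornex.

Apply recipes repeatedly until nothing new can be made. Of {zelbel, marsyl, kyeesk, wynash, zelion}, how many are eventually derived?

dornex and kyesab -> zelion (Recipe 7).
Using Recipe 2, kyesab and zelion make zelbel.
Using Recipe 8, zelbel makes kyeesk.
kyeesk and arccor -> wynash (Recipe 3).
Using Recipe 1, dornex and wynash make marsyl.
zelbel: reached.
marsyl: reached.
kyeesk: reached.
wynash: reached.
zelion: reached.
All 5 are reached.

5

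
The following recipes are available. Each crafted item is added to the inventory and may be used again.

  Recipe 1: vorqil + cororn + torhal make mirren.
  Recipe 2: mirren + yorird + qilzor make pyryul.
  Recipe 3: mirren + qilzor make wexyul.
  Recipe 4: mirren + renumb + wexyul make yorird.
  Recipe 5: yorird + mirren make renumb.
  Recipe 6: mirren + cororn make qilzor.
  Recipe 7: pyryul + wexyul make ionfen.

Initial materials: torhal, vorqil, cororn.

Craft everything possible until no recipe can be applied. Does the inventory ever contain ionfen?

ionfen would need pyryul and wexyul (Recipe 7), but pyryul is never obtained.

No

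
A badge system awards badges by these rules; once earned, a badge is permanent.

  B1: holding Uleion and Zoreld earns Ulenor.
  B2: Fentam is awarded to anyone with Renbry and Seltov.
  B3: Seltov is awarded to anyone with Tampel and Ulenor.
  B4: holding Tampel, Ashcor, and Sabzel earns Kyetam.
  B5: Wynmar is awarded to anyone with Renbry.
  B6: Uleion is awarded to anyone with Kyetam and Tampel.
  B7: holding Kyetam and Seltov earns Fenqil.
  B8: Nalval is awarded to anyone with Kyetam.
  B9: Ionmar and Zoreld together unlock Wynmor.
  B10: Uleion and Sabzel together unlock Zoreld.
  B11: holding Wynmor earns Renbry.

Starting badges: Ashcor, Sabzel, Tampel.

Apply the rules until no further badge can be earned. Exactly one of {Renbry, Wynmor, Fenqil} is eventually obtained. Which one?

Fenqil

With Tampel, Ashcor, and Sabzel, Kyetam is earned (B4).
With Kyetam and Tampel, Uleion is earned (B6).
With Uleion and Sabzel, Zoreld is earned (B10).
With Uleion and Zoreld, Ulenor is earned (B1).
With Tampel and Ulenor, Seltov is earned (B3).
With Kyetam and Seltov, Fenqil is earned (B7).
Wynmor would need Ionmar and Zoreld (B9), but Ionmar is never earned. Renbry would need Wynmor (B11), but Wynmor is never earned.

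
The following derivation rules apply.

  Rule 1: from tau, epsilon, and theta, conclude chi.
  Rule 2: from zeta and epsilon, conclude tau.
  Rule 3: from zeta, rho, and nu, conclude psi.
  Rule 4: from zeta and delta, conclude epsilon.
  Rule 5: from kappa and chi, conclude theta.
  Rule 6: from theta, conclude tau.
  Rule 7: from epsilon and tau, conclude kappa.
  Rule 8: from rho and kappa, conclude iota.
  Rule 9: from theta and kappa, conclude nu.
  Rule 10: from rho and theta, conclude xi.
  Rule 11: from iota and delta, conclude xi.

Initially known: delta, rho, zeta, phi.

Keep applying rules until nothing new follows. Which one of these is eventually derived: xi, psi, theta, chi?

From zeta and delta, Rule 4 gives epsilon.
zeta and epsilon hold, so tau follows (Rule 2).
From epsilon and tau, Rule 7 gives kappa.
rho and kappa hold, so iota follows (Rule 8).
From iota and delta, Rule 11 gives xi.
theta would need kappa and chi (Rule 5), but chi is never established. chi would need tau, epsilon, and theta (Rule 1), but theta is never established. psi would need zeta, rho, and nu (Rule 3), but nu is never established.

xi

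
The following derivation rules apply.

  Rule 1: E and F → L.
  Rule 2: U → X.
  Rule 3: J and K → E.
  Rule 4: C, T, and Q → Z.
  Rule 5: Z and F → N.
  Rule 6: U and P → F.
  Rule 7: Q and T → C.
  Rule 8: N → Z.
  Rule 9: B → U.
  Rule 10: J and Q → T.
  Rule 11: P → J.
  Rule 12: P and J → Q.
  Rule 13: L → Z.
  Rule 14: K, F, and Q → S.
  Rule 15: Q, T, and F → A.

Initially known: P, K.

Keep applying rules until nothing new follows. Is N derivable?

No

N would need Z and F (Rule 5), but F is never established.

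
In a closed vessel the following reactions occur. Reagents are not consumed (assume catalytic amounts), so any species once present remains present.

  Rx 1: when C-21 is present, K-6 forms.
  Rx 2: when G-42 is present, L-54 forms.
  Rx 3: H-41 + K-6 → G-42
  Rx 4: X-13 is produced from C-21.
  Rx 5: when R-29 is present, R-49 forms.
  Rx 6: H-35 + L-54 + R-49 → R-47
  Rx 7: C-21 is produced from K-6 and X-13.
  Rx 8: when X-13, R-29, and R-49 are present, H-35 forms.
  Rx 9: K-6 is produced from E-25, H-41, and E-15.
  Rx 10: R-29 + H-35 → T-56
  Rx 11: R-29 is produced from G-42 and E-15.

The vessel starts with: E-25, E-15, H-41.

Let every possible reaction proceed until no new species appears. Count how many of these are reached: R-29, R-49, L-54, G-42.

E-25, H-41, and E-15 present → K-6 forms (Rx 9).
H-41 and K-6 present → G-42 forms (Rx 3).
G-42 present → L-54 forms (Rx 2).
G-42 and E-15 present → R-29 forms (Rx 11).
R-29 present → R-49 forms (Rx 5).
R-29: reached.
R-49: reached.
L-54: reached.
G-42: reached.
All 4 are reached.

4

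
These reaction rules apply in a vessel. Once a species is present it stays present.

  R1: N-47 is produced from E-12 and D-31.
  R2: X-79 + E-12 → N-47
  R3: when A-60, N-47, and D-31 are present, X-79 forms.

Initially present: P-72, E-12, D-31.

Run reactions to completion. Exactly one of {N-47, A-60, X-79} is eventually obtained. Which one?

E-12 and D-31 present → N-47 forms (R1).
X-79 would need A-60, N-47, and D-31 (R3), but A-60 never forms. No rule produces A-60, and it is not given.

N-47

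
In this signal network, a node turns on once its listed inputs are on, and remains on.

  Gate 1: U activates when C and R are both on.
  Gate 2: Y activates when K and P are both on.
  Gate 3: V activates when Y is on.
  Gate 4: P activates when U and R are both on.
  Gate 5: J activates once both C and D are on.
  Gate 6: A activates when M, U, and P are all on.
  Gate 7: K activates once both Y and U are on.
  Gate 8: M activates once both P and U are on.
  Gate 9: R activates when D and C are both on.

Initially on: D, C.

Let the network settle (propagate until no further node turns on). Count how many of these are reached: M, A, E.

Gate 9: D and C on → R on.
C and R are on, so U activates (Gate 1).
Gate 4: U and R on → P on.
Gate 8: P and U on → M on.
Gate 6: M, U, and P on → A on.
M: reached.
A: reached.
No rule produces E, and it is not given.
Reached: M and A — 2 of the 3.

2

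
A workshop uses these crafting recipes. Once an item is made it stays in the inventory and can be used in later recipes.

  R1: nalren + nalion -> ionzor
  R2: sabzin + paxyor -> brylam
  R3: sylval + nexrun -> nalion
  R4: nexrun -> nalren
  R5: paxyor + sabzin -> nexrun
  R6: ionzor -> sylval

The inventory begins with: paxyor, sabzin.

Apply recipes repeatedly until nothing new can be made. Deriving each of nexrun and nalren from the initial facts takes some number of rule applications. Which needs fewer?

nexrun

nexrun: Using R5, paxyor and sabzin make nexrun. [1 rule application]
nalren: paxyor + sabzin -> nexrun (R5). Using R4, nexrun makes nalren. [2 rule applications]
nexrun needs fewer.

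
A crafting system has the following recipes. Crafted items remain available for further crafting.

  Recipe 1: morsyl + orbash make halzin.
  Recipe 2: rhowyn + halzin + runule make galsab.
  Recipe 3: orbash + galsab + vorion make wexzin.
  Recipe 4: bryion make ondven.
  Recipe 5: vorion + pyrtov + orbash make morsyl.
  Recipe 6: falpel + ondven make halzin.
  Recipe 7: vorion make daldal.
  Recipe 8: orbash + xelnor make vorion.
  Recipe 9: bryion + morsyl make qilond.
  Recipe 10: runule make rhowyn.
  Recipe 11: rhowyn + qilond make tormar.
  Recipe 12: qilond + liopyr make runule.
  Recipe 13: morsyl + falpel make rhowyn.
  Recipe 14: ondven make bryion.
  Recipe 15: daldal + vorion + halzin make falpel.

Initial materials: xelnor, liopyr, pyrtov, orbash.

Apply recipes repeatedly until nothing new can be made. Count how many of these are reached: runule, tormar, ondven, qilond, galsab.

0

runule would need qilond and liopyr (Recipe 12), but qilond is never obtained.
tormar would need rhowyn and qilond (Recipe 11), but qilond is never obtained.
ondven would need bryion (Recipe 4), but bryion is never obtained.
qilond would need bryion and morsyl (Recipe 9), but bryion is never obtained.
galsab would need rhowyn, halzin, and runule (Recipe 2), but runule is never obtained.
None of the 5 are reached.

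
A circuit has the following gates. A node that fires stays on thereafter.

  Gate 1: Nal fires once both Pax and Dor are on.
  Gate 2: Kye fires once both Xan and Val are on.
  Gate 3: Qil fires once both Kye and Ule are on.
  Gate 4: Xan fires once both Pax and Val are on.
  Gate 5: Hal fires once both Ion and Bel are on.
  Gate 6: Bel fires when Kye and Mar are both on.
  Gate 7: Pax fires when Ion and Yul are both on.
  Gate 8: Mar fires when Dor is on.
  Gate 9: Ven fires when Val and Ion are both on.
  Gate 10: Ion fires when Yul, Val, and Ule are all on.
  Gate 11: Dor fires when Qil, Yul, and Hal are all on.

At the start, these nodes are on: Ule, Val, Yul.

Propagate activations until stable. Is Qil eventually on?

Gate 10: Yul, Val, and Ule on → Ion on.
Ion and Yul are on, so Pax fires (Gate 7).
Gate 4: Pax and Val on → Xan on.
Xan and Val are on, so Kye fires (Gate 2).
Kye and Ule are on, so Qil fires (Gate 3).

Yes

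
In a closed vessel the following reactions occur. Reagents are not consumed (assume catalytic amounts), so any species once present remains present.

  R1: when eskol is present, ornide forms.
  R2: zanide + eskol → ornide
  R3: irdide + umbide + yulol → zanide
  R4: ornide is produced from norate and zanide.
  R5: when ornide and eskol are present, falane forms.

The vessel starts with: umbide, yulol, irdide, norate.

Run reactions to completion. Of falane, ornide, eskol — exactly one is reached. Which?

irdide, umbide, and yulol present → zanide forms (R3).
norate and zanide present → ornide forms (R4).
falane would need ornide and eskol (R5), but eskol never forms. No rule produces eskol, and it is not given.

ornide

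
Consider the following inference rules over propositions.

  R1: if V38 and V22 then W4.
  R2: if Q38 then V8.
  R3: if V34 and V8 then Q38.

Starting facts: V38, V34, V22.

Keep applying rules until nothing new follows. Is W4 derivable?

V38 and V22 hold, so W4 follows (R1).

Yes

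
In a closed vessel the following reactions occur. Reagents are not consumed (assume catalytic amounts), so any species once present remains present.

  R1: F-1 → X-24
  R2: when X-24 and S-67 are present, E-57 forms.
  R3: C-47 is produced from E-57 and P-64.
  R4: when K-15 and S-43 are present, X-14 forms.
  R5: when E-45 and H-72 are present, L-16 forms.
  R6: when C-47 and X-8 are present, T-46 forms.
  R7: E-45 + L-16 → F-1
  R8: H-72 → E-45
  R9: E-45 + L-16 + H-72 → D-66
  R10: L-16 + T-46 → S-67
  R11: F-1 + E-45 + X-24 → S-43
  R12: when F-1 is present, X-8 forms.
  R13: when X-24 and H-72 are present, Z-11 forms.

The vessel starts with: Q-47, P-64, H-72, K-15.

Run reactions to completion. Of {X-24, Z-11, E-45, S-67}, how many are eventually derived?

H-72 present → E-45 forms (R8).
E-45 and H-72 present → L-16 forms (R5).
E-45 and L-16 present → F-1 forms (R7).
F-1 present → X-24 forms (R1).
X-24 and H-72 present → Z-11 forms (R13).
X-24: reached.
Z-11: reached.
E-45: reached.
S-67 would need L-16 and T-46 (R10), but T-46 never forms.
Reached: X-24, Z-11, and E-45 — 3 of the 4.

3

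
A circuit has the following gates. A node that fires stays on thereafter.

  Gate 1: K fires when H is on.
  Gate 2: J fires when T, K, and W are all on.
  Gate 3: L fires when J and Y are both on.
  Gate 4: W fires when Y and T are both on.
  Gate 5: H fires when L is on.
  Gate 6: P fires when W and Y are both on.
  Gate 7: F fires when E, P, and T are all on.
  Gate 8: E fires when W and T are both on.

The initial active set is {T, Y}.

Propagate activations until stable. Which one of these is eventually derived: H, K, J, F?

F

Y and T are on, so W fires (Gate 4).
Gate 6: W and Y on → P on.
Gate 8: W and T on → E on.
Gate 7: E, P, and T on → F on.
H would need L (Gate 5), but L never turns on. K would need H (Gate 1), but H never turns on. J would need T, K, and W (Gate 2), but K never turns on.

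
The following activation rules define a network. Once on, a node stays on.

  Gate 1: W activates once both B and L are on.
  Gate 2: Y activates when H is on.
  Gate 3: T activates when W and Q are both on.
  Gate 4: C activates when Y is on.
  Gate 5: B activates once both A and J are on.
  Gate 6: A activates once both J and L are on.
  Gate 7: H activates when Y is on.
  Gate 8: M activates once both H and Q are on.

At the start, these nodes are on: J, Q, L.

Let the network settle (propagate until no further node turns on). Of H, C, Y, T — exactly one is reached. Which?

T

Gate 6: J and L on → A on.
A and J are on, so B activates (Gate 5).
B and L are on, so W activates (Gate 1).
W and Q are on, so T activates (Gate 3).
C would need Y (Gate 4), but Y never turns on. H would need Y (Gate 7), but Y never turns on. Y would need H (Gate 2), but H never turns on.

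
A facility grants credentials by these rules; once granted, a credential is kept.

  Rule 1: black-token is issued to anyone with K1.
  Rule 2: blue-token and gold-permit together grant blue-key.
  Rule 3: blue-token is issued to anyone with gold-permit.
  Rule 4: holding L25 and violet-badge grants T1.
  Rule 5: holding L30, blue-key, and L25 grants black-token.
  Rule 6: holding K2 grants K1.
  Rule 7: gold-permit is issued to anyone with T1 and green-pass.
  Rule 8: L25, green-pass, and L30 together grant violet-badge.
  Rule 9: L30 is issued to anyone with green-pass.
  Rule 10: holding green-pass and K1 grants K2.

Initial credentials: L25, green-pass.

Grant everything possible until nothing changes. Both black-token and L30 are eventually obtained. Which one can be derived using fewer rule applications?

L30

L30: Holding green-pass grants L30 (Rule 9). [1 rule application]
black-token: Holding green-pass grants L30 (Rule 9). Holding L25, green-pass, and L30 grants violet-badge (Rule 8). Holding L25 and violet-badge grants T1 (Rule 4). Holding T1 and green-pass grants gold-permit (Rule 7). Holding gold-permit grants blue-token (Rule 3). Holding blue-token and gold-permit grants blue-key (Rule 2). Holding L30, blue-key, and L25 grants black-token (Rule 5). [7 rule applications]
L30 needs fewer.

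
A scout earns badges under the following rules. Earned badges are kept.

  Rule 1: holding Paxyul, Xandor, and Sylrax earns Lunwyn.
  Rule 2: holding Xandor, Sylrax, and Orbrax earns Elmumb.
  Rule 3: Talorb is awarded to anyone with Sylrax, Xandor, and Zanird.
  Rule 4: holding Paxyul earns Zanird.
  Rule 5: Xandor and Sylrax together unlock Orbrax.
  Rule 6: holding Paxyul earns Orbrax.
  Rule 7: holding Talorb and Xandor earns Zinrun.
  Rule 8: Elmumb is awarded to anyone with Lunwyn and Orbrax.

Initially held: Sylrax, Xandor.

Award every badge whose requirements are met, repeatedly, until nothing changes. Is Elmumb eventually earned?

Yes

With Xandor and Sylrax, Orbrax is earned (Rule 5).
With Xandor, Sylrax, and Orbrax, Elmumb is earned (Rule 2).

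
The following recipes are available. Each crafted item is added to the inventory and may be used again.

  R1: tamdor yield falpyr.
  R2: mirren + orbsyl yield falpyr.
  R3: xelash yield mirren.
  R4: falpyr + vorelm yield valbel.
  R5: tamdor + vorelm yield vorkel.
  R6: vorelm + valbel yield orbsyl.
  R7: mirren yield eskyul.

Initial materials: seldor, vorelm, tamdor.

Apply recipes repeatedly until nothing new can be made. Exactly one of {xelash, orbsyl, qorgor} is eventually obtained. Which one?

Using R1, tamdor makes falpyr.
Using R4, falpyr and vorelm make valbel.
vorelm + valbel → orbsyl (R6).
No rule produces xelash, and it is not given. No rule produces qorgor, and it is not given.

orbsyl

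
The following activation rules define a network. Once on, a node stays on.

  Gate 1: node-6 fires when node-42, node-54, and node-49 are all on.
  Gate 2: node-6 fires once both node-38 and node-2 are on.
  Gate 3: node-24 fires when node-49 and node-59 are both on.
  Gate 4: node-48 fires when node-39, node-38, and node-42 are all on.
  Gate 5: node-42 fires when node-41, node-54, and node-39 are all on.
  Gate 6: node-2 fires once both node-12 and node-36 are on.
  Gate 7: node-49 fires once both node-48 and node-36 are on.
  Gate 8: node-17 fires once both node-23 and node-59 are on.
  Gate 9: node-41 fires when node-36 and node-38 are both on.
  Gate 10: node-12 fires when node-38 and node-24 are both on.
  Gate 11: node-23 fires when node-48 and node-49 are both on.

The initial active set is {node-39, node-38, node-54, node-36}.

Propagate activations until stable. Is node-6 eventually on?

Yes

Gate 9: node-36 and node-38 on → node-41 on.
node-41, node-54, and node-39 are on, so node-42 fires (Gate 5).
Gate 4: node-39, node-38, and node-42 on → node-48 on.
Gate 7: node-48 and node-36 on → node-49 on.
node-42, node-54, and node-49 are on, so node-6 fires (Gate 1).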